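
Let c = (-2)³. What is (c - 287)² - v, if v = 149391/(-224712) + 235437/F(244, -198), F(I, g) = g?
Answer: 72684006203/823944 ≈ 88215.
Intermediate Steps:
c = -8
v = -980279603/823944 (v = 149391/(-224712) + 235437/(-198) = 149391*(-1/224712) + 235437*(-1/198) = -16599/24968 - 78479/66 = -980279603/823944 ≈ -1189.7)
(c - 287)² - v = (-8 - 287)² - 1*(-980279603/823944) = (-295)² + 980279603/823944 = 87025 + 980279603/823944 = 72684006203/823944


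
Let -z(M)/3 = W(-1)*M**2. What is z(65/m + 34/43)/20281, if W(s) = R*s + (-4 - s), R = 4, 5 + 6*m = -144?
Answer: 2876655936/832527931369 ≈ 0.0034553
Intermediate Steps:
m = -149/6 (m = -5/6 + (1/6)*(-144) = -5/6 - 24 = -149/6 ≈ -24.833)
W(s) = -4 + 3*s (W(s) = 4*s + (-4 - s) = -4 + 3*s)
z(M) = 21*M**2 (z(M) = -3*(-4 + 3*(-1))*M**2 = -3*(-4 - 3)*M**2 = -(-21)*M**2 = 21*M**2)
z(65/m + 34/43)/20281 = (21*(65/(-149/6) + 34/43)**2)/20281 = (21*(65*(-6/149) + 34*(1/43))**2)*(1/20281) = (21*(-390/149 + 34/43)**2)*(1/20281) = (21*(-11704/6407)**2)*(1/20281) = (21*(136983616/41049649))*(1/20281) = (2876655936/41049649)*(1/20281) = 2876655936/832527931369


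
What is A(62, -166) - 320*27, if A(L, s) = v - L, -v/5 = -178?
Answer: -7812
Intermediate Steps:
v = 890 (v = -5*(-178) = 890)
A(L, s) = 890 - L
A(62, -166) - 320*27 = (890 - 1*62) - 320*27 = (890 - 62) - 1*8640 = 828 - 8640 = -7812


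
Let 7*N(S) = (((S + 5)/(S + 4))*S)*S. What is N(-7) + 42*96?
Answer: 12110/3 ≈ 4036.7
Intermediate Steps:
N(S) = S²*(5 + S)/(7*(4 + S)) (N(S) = ((((S + 5)/(S + 4))*S)*S)/7 = ((((5 + S)/(4 + S))*S)*S)/7 = ((S*(5 + S)/(4 + S))*S)/7 = (S²*(5 + S)/(4 + S))/7 = S²*(5 + S)/(7*(4 + S)))
N(-7) + 42*96 = (⅐)*(-7)²*(5 - 7)/(4 - 7) + 42*96 = (⅐)*49*(-2)/(-3) + 4032 = (⅐)*49*(-⅓)*(-2) + 4032 = 14/3 + 4032 = 12110/3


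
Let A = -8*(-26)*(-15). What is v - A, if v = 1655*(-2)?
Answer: -190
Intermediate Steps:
A = -3120 (A = 208*(-15) = -3120)
v = -3310
v - A = -3310 - 1*(-3120) = -3310 + 3120 = -190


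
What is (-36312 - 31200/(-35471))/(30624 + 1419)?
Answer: -429330584/378865751 ≈ -1.1332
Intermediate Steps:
(-36312 - 31200/(-35471))/(30624 + 1419) = (-36312 - 31200*(-1/35471))/32043 = (-36312 + 31200/35471)*(1/32043) = -1287991752/35471*1/32043 = -429330584/378865751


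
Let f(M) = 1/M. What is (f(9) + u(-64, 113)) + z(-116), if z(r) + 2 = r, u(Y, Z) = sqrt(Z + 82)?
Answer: -1061/9 + sqrt(195) ≈ -103.92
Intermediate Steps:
u(Y, Z) = sqrt(82 + Z)
z(r) = -2 + r
(f(9) + u(-64, 113)) + z(-116) = (1/9 + sqrt(82 + 113)) + (-2 - 116) = (1/9 + sqrt(195)) - 118 = -1061/9 + sqrt(195)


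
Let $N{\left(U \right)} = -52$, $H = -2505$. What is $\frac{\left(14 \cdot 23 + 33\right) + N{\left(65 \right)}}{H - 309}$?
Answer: $- \frac{101}{938} \approx -0.10768$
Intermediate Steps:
$\frac{\left(14 \cdot 23 + 33\right) + N{\left(65 \right)}}{H - 309} = \frac{\left(14 \cdot 23 + 33\right) - 52}{-2505 - 309} = \frac{\left(322 + 33\right) - 52}{-2814} = \left(355 - 52\right) \left(- \frac{1}{2814}\right) = 303 \left(- \frac{1}{2814}\right) = - \frac{101}{938}$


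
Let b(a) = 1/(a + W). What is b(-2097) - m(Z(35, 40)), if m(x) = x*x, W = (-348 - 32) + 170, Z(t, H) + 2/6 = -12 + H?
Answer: -5297644/6921 ≈ -765.45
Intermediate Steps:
Z(t, H) = -37/3 + H (Z(t, H) = -⅓ + (-12 + H) = -37/3 + H)
W = -210 (W = -380 + 170 = -210)
m(x) = x²
b(a) = 1/(-210 + a) (b(a) = 1/(a - 210) = 1/(-210 + a))
b(-2097) - m(Z(35, 40)) = 1/(-210 - 2097) - (-37/3 + 40)² = 1/(-2307) - (83/3)² = -1/2307 - 1*6889/9 = -1/2307 - 6889/9 = -5297644/6921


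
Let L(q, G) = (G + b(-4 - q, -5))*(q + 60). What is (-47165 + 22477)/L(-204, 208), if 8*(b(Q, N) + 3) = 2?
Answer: 6172/7389 ≈ 0.83530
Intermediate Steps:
b(Q, N) = -11/4 (b(Q, N) = -3 + (⅛)*2 = -3 + ¼ = -11/4)
L(q, G) = (60 + q)*(-11/4 + G) (L(q, G) = (G - 11/4)*(q + 60) = (-11/4 + G)*(60 + q) = (60 + q)*(-11/4 + G))
(-47165 + 22477)/L(-204, 208) = (-47165 + 22477)/(-165 + 60*208 - 11/4*(-204) + 208*(-204)) = -24688/(-165 + 12480 + 561 - 42432) = -24688/(-29556) = -24688*(-1/29556) = 6172/7389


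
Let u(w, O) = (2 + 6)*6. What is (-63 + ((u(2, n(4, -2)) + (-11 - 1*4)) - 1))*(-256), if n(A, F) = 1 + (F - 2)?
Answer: 7936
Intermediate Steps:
n(A, F) = -1 + F (n(A, F) = 1 + (-2 + F) = -1 + F)
u(w, O) = 48 (u(w, O) = 8*6 = 48)
(-63 + ((u(2, n(4, -2)) + (-11 - 1*4)) - 1))*(-256) = (-63 + ((48 + (-11 - 1*4)) - 1))*(-256) = (-63 + ((48 + (-11 - 4)) - 1))*(-256) = (-63 + ((48 - 15) - 1))*(-256) = (-63 + (33 - 1))*(-256) = (-63 + 32)*(-256) = -31*(-256) = 7936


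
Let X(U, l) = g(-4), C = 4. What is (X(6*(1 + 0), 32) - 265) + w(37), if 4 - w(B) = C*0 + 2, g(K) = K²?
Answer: -247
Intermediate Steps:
w(B) = 2 (w(B) = 4 - (4*0 + 2) = 4 - (0 + 2) = 4 - 1*2 = 4 - 2 = 2)
X(U, l) = 16 (X(U, l) = (-4)² = 16)
(X(6*(1 + 0), 32) - 265) + w(37) = (16 - 265) + 2 = -249 + 2 = -247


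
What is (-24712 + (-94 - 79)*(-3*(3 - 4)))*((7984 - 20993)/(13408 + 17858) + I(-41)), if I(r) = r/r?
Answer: -460642367/31266 ≈ -14733.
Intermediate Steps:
I(r) = 1
(-24712 + (-94 - 79)*(-3*(3 - 4)))*((7984 - 20993)/(13408 + 17858) + I(-41)) = (-24712 + (-94 - 79)*(-3*(3 - 4)))*((7984 - 20993)/(13408 + 17858) + 1) = (-24712 - (-519)*(-1))*(-13009/31266 + 1) = (-24712 - 173*3)*(-13009*1/31266 + 1) = (-24712 - 519)*(-13009/31266 + 1) = -25231*18257/31266 = -460642367/31266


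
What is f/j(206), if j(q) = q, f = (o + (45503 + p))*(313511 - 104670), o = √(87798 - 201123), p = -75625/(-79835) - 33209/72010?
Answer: 10926386787710787037/236855436020 + 1044205*I*√4533/206 ≈ 4.6131e+7 + 3.4128e+5*I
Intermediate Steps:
p = 558903147/1149783670 (p = -75625*(-1/79835) - 33209*1/72010 = 15125/15967 - 33209/72010 = 558903147/1149783670 ≈ 0.48609)
o = 5*I*√4533 (o = √(-113325) = 5*I*√4533 ≈ 336.64*I)
f = 10926386787710787037/1149783670 + 1044205*I*√4533 (f = (5*I*√4533 + (45503 + 558903147/1149783670))*(313511 - 104670) = (5*I*√4533 + 52319165239157/1149783670)*208841 = (52319165239157/1149783670 + 5*I*√4533)*208841 = 10926386787710787037/1149783670 + 1044205*I*√4533 ≈ 9.503e+9 + 7.0304e+7*I)
f/j(206) = (10926386787710787037/1149783670 + 1044205*I*√4533)/206 = (10926386787710787037/1149783670 + 1044205*I*√4533)*(1/206) = 10926386787710787037/236855436020 + 1044205*I*√4533/206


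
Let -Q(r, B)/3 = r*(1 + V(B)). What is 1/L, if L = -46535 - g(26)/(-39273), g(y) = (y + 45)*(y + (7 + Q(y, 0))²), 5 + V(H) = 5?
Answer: -13091/609069766 ≈ -2.1493e-5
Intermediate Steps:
V(H) = 0 (V(H) = -5 + 5 = 0)
Q(r, B) = -3*r (Q(r, B) = -3*r*(1 + 0) = -3*r)
g(y) = (45 + y)*(y + (7 - 3*y)²) (g(y) = (y + 45)*(y + (7 - 3*y)²) = (45 + y)*(y + (7 - 3*y)²))
L = -609069766/13091 (L = -46535 - (2205 - 1796*26 + 9*26³ + 364*26²)/(-39273) = -46535 - (2205 - 46696 + 9*17576 + 364*676)*(-1)/39273 = -46535 - (2205 - 46696 + 158184 + 246064)*(-1)/39273 = -46535 - 359757*(-1)/39273 = -46535 - 1*(-119919/13091) = -46535 + 119919/13091 = -609069766/13091 ≈ -46526.)
1/L = 1/(-609069766/13091) = -13091/609069766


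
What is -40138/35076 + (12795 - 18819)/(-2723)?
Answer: 51001025/47755974 ≈ 1.0680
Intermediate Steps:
-40138/35076 + (12795 - 18819)/(-2723) = -40138*1/35076 - 6024*(-1/2723) = -20069/17538 + 6024/2723 = 51001025/47755974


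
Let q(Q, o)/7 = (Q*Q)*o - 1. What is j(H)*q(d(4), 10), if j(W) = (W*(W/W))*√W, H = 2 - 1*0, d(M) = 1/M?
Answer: -21*√2/4 ≈ -7.4246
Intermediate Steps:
q(Q, o) = -7 + 7*o*Q² (q(Q, o) = 7*((Q*Q)*o - 1) = 7*(Q²*o - 1) = 7*(o*Q² - 1) = 7*(-1 + o*Q²) = -7 + 7*o*Q²)
H = 2 (H = 2 + 0 = 2)
j(W) = W^(3/2) (j(W) = (W*1)*√W = W*√W = W^(3/2))
j(H)*q(d(4), 10) = 2^(3/2)*(-7 + 7*10*(1/4)²) = (2*√2)*(-7 + 7*10*(¼)²) = (2*√2)*(-7 + 7*10*(1/16)) = (2*√2)*(-7 + 35/8) = (2*√2)*(-21/8) = -21*√2/4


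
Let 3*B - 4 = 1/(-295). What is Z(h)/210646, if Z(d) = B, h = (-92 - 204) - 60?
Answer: 393/62140570 ≈ 6.3244e-6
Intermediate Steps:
B = 393/295 (B = 4/3 + (1/3)/(-295) = 4/3 + (1/3)*(-1/295) = 4/3 - 1/885 = 393/295 ≈ 1.3322)
h = -356 (h = -296 - 60 = -356)
Z(d) = 393/295
Z(h)/210646 = (393/295)/210646 = (393/295)*(1/210646) = 393/62140570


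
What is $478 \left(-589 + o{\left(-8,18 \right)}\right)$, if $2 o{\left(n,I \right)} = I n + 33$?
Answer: $-308071$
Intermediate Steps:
$o{\left(n,I \right)} = \frac{33}{2} + \frac{I n}{2}$ ($o{\left(n,I \right)} = \frac{I n + 33}{2} = \frac{33 + I n}{2} = \frac{33}{2} + \frac{I n}{2}$)
$478 \left(-589 + o{\left(-8,18 \right)}\right) = 478 \left(-589 + \left(\frac{33}{2} + \frac{1}{2} \cdot 18 \left(-8\right)\right)\right) = 478 \left(-589 + \left(\frac{33}{2} - 72\right)\right) = 478 \left(-589 - \frac{111}{2}\right) = 478 \left(- \frac{1289}{2}\right) = -308071$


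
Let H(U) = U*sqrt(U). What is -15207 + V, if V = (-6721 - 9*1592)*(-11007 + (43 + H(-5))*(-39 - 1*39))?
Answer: 302269482 - 8209110*I*sqrt(5) ≈ 3.0227e+8 - 1.8356e+7*I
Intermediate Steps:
H(U) = U**(3/2)
V = 302284689 - 8209110*I*sqrt(5) (V = (-6721 - 9*1592)*(-11007 + (43 + (-5)**(3/2))*(-39 - 1*39)) = (-6721 - 14328)*(-11007 + (43 - 5*I*sqrt(5))*(-39 - 39)) = -21049*(-11007 + (43 - 5*I*sqrt(5))*(-78)) = -21049*(-11007 + (-3354 + 390*I*sqrt(5))) = -21049*(-14361 + 390*I*sqrt(5)) = 302284689 - 8209110*I*sqrt(5) ≈ 3.0228e+8 - 1.8356e+7*I)
-15207 + V = -15207 + (302284689 - 8209110*I*sqrt(5)) = 302269482 - 8209110*I*sqrt(5)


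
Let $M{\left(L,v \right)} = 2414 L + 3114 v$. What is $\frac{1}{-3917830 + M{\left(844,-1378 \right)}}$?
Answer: $- \frac{1}{6171506} \approx -1.6203 \cdot 10^{-7}$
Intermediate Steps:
$\frac{1}{-3917830 + M{\left(844,-1378 \right)}} = \frac{1}{-3917830 + \left(2414 \cdot 844 + 3114 \left(-1378\right)\right)} = \frac{1}{-3917830 + \left(2037416 - 4291092\right)} = \frac{1}{-3917830 - 2253676} = \frac{1}{-6171506} = - \frac{1}{6171506}$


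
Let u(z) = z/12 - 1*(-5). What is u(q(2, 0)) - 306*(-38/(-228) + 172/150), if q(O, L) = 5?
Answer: -118939/300 ≈ -396.46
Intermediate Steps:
u(z) = 5 + z/12 (u(z) = z*(1/12) + 5 = z/12 + 5 = 5 + z/12)
u(q(2, 0)) - 306*(-38/(-228) + 172/150) = (5 + (1/12)*5) - 306*(-38/(-228) + 172/150) = (5 + 5/12) - 306*(-38*(-1/228) + 172*(1/150)) = 65/12 - 306*(⅙ + 86/75) = 65/12 - 306*197/150 = 65/12 - 10047/25 = -118939/300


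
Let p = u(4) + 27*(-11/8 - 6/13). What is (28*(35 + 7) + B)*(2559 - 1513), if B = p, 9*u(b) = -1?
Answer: 551356537/468 ≈ 1.1781e+6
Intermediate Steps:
u(b) = -1/9 (u(b) = (1/9)*(-1) = -1/9)
p = -46517/936 (p = -1/9 + 27*(-11/8 - 6/13) = -1/9 + 27*(-191/104) = -1/9 - 5157/104 = -46517/936 ≈ -49.698)
B = -46517/936 ≈ -49.698
(28*(35 + 7) + B)*(2559 - 1513) = (28*(35 + 7) - 46517/936)*(2559 - 1513) = (28*42 - 46517/936)*1046 = (1176 - 46517/936)*1046 = (1054219/936)*1046 = 551356537/468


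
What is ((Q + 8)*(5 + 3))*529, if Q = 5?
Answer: 55016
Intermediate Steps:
((Q + 8)*(5 + 3))*529 = ((5 + 8)*(5 + 3))*529 = (13*8)*529 = 104*529 = 55016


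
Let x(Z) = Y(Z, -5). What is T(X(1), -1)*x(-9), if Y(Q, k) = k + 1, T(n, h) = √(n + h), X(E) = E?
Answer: 0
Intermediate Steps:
T(n, h) = √(h + n)
Y(Q, k) = 1 + k
x(Z) = -4 (x(Z) = 1 - 5 = -4)
T(X(1), -1)*x(-9) = √(-1 + 1)*(-4) = √0*(-4) = 0*(-4) = 0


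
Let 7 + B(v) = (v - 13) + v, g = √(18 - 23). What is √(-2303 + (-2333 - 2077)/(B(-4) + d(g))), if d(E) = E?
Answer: 7*√((1226 - 47*I*√5)/(-28 + I*√5)) ≈ 0.13488 + 46.331*I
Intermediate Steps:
g = I*√5 (g = √(-5) = I*√5 ≈ 2.2361*I)
B(v) = -20 + 2*v (B(v) = -7 + ((v - 13) + v) = -7 + ((-13 + v) + v) = -7 + (-13 + 2*v) = -20 + 2*v)
√(-2303 + (-2333 - 2077)/(B(-4) + d(g))) = √(-2303 + (-2333 - 2077)/((-20 + 2*(-4)) + I*√5)) = √(-2303 - 4410/((-20 - 8) + I*√5)) = √(-2303 - 4410/(-28 + I*√5))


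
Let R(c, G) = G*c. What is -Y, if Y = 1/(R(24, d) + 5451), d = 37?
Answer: -1/6339 ≈ -0.00015775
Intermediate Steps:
Y = 1/6339 (Y = 1/(37*24 + 5451) = 1/(888 + 5451) = 1/6339 ≈ 0.00015775)
-Y = -1*1/6339 = -1/6339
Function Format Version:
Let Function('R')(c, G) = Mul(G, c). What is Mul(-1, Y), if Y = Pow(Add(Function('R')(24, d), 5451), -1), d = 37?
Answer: Rational(-1, 6339) ≈ -0.00015775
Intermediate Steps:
Y = Rational(1, 6339) (Y = Pow(Add(Mul(37, 24), 5451), -1) = Pow(Add(888, 5451), -1) = Pow(6339, -1) = Rational(1, 6339) ≈ 0.00015775)
Mul(-1, Y) = Mul(-1, Rational(1, 6339)) = Rational(-1, 6339)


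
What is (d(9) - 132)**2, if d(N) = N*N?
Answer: 2601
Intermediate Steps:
d(N) = N**2
(d(9) - 132)**2 = (9**2 - 132)**2 = (81 - 132)**2 = (-51)**2 = 2601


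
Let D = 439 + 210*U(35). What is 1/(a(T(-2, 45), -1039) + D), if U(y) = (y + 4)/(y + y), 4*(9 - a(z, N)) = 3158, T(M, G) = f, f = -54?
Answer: -2/449 ≈ -0.0044543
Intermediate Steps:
T(M, G) = -54
a(z, N) = -1561/2 (a(z, N) = 9 - ¼*3158 = 9 - 1579/2 = -1561/2)
U(y) = (4 + y)/(2*y) (U(y) = (4 + y)/((2*y)) = (4 + y)*(1/(2*y)) = (4 + y)/(2*y))
D = 556 (D = 439 + 210*((½)*(4 + 35)/35) = 439 + 210*((½)*(1/35)*39) = 439 + 210*(39/70) = 439 + 117 = 556)
1/(a(T(-2, 45), -1039) + D) = 1/(-1561/2 + 556) = 1/(-449/2) = -2/449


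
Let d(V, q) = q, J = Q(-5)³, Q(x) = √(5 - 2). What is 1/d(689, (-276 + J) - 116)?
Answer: -392/153637 - 3*√3/153637 ≈ -0.0025853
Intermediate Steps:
Q(x) = √3
J = 3*√3 (J = (√3)³ = 3*√3 ≈ 5.1962)
1/d(689, (-276 + J) - 116) = 1/((-276 + 3*√3) - 116) = 1/(-392 + 3*√3)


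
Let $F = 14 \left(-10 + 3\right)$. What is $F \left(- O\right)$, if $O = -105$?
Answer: $-10290$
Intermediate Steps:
$F = -98$ ($F = 14 \left(-7\right) = -98$)
$F \left(- O\right) = - 98 \left(\left(-1\right) \left(-105\right)\right) = \left(-98\right) 105 = -10290$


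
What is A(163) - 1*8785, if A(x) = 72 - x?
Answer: -8876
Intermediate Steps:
A(163) - 1*8785 = (72 - 1*163) - 1*8785 = (72 - 163) - 8785 = -91 - 8785 = -8876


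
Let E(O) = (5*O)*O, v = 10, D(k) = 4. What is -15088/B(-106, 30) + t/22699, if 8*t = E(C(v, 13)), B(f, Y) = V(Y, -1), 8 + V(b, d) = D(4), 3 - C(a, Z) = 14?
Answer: 684965629/181592 ≈ 3772.0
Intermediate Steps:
C(a, Z) = -11 (C(a, Z) = 3 - 1*14 = 3 - 14 = -11)
V(b, d) = -4 (V(b, d) = -8 + 4 = -4)
B(f, Y) = -4
E(O) = 5*O²
t = 605/8 (t = (5*(-11)²)/8 = (5*121)/8 = (⅛)*605 = 605/8 ≈ 75.625)
-15088/B(-106, 30) + t/22699 = -15088/(-4) + (605/8)/22699 = -15088*(-¼) + (605/8)*(1/22699) = 3772 + 605/181592 = 684965629/181592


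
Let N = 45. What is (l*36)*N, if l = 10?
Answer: 16200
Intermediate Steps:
(l*36)*N = (10*36)*45 = 360*45 = 16200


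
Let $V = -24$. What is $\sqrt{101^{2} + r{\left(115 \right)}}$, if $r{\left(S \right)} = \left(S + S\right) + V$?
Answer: $\sqrt{10407} \approx 102.01$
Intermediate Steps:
$r{\left(S \right)} = -24 + 2 S$ ($r{\left(S \right)} = \left(S + S\right) - 24 = 2 S - 24 = -24 + 2 S$)
$\sqrt{101^{2} + r{\left(115 \right)}} = \sqrt{101^{2} + \left(-24 + 2 \cdot 115\right)} = \sqrt{10201 + \left(-24 + 230\right)} = \sqrt{10201 + 206} = \sqrt{10407}$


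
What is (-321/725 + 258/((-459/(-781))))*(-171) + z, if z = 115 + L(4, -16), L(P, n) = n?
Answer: -923058328/12325 ≈ -74893.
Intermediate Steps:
z = 99 (z = 115 - 16 = 99)
(-321/725 + 258/((-459/(-781))))*(-171) + z = (-321/725 + 258/((-459/(-781))))*(-171) + 99 = (-321*1/725 + 258/((-459*(-1/781))))*(-171) + 99 = (-321/725 + 258/(459/781))*(-171) + 99 = (-321/725 + 258*(781/459))*(-171) + 99 = (-321/725 + 67166/153)*(-171) + 99 = (48646237/110925)*(-171) + 99 = -924278503/12325 + 99 = -923058328/12325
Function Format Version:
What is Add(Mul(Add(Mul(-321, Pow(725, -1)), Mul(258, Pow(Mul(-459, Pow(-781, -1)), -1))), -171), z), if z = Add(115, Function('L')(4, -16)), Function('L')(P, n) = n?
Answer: Rational(-923058328, 12325) ≈ -74893.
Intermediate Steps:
z = 99 (z = Add(115, -16) = 99)
Add(Mul(Add(Mul(-321, Pow(725, -1)), Mul(258, Pow(Mul(-459, Pow(-781, -1)), -1))), -171), z) = Add(Mul(Add(Mul(-321, Pow(725, -1)), Mul(258, Pow(Mul(-459, Pow(-781, -1)), -1))), -171), 99) = Add(Mul(Add(Mul(-321, Rational(1, 725)), Mul(258, Pow(Mul(-459, Rational(-1, 781)), -1))), -171), 99) = Add(Mul(Add(Rational(-321, 725), Mul(258, Pow(Rational(459, 781), -1))), -171), 99) = Add(Mul(Add(Rational(-321, 725), Mul(258, Rational(781, 459))), -171), 99) = Add(Mul(Add(Rational(-321, 725), Rational(67166, 153)), -171), 99) = Add(Mul(Rational(48646237, 110925), -171), 99) = Add(Rational(-924278503, 12325), 99) = Rational(-923058328, 12325)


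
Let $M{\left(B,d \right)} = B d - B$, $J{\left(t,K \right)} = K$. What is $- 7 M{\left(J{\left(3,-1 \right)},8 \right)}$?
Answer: $49$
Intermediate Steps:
$M{\left(B,d \right)} = - B + B d$
$- 7 M{\left(J{\left(3,-1 \right)},8 \right)} = - 7 \left(- (-1 + 8)\right) = - 7 \left(\left(-1\right) 7\right) = \left(-7\right) \left(-7\right) = 49$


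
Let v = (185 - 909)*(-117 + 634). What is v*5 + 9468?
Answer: -1862072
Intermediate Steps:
v = -374308 (v = -724*517 = -374308)
v*5 + 9468 = -374308*5 + 9468 = -1871540 + 9468 = -1862072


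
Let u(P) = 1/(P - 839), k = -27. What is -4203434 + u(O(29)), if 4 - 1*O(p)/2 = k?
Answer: -3266068219/777 ≈ -4.2034e+6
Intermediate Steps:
O(p) = 62 (O(p) = 8 - 2*(-27) = 8 + 54 = 62)
u(P) = 1/(-839 + P)
-4203434 + u(O(29)) = -4203434 + 1/(-839 + 62) = -4203434 + 1/(-777) = -4203434 - 1/777 = -3266068219/777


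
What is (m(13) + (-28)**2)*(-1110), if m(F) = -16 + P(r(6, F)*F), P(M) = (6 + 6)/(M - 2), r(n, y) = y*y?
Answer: -374241384/439 ≈ -8.5249e+5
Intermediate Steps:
r(n, y) = y**2
P(M) = 12/(-2 + M)
m(F) = -16 + 12/(-2 + F**3) (m(F) = -16 + 12/(-2 + F**2*F) = -16 + 12/(-2 + F**3))
(m(13) + (-28)**2)*(-1110) = (4*(11 - 4*13**3)/(-2 + 13**3) + (-28)**2)*(-1110) = (4*(11 - 4*2197)/(-2 + 2197) + 784)*(-1110) = (4*(11 - 8788)/2195 + 784)*(-1110) = (4*(1/2195)*(-8777) + 784)*(-1110) = (-35108/2195 + 784)*(-1110) = (1685772/2195)*(-1110) = -374241384/439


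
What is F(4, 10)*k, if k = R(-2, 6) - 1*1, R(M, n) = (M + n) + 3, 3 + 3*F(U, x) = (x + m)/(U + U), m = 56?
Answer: 21/2 ≈ 10.500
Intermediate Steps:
F(U, x) = -1 + (56 + x)/(6*U) (F(U, x) = -1 + ((x + 56)/(U + U))/3 = -1 + ((56 + x)/((2*U)))/3 = -1 + ((56 + x)*(1/(2*U)))/3 = -1 + ((56 + x)/(2*U))/3 = -1 + (56 + x)/(6*U))
R(M, n) = 3 + M + n
k = 6 (k = (3 - 2 + 6) - 1*1 = 7 - 1 = 6)
F(4, 10)*k = ((1/6)*(56 + 10 - 6*4)/4)*6 = ((1/6)*(1/4)*(56 + 10 - 24))*6 = ((1/6)*(1/4)*42)*6 = (7/4)*6 = 21/2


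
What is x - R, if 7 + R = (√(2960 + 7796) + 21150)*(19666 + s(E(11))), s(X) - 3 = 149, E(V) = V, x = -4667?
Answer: -419155360 - 39636*√2689 ≈ -4.2121e+8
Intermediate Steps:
s(X) = 152 (s(X) = 3 + 149 = 152)
R = 419150693 + 39636*√2689 (R = -7 + (√(2960 + 7796) + 21150)*(19666 + 152) = -7 + (√10756 + 21150)*19818 = -7 + (2*√2689 + 21150)*19818 = -7 + (21150 + 2*√2689)*19818 = -7 + (419150700 + 39636*√2689) = 419150693 + 39636*√2689 ≈ 4.2121e+8)
x - R = -4667 - (419150693 + 39636*√2689) = -4667 + (-419150693 - 39636*√2689) = -419155360 - 39636*√2689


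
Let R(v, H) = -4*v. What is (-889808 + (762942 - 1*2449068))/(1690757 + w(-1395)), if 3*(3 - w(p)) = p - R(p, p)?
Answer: -2575934/1693085 ≈ -1.5214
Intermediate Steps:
w(p) = 3 - 5*p/3 (w(p) = 3 - (p - (-4)*p)/3 = 3 - (p + 4*p)/3 = 3 - 5*p/3)
(-889808 + (762942 - 1*2449068))/(1690757 + w(-1395)) = (-889808 + (762942 - 1*2449068))/(1690757 + (3 - 5/3*(-1395))) = (-889808 + (762942 - 2449068))/(1690757 + (3 + 2325)) = (-889808 - 1686126)/(1690757 + 2328) = -2575934/1693085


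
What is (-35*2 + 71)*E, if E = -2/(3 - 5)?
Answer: 1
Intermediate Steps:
E = 1 (E = -2/(-2) = -2*(-½) = 1)
(-35*2 + 71)*E = (-35*2 + 71)*1 = (-70 + 71)*1 = 1*1 = 1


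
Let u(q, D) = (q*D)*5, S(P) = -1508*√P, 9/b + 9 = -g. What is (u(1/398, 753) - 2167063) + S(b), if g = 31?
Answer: -862487309/398 - 1131*I*√10/5 ≈ -2.1671e+6 - 715.31*I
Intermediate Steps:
b = -9/40 (b = 9/(-9 - 1*31) = 9/(-9 - 31) = 9/(-40) = 9*(-1/40) = -9/40 ≈ -0.22500)
u(q, D) = 5*D*q (u(q, D) = (D*q)*5 = 5*D*q)
(u(1/398, 753) - 2167063) + S(b) = (5*753/398 - 2167063) - 1131*I*√10/5 = (5*753*(1/398) - 2167063) - 1131*I*√10/5 = (3765/398 - 2167063) - 1131*I*√10/5 = -862487309/398 - 1131*I*√10/5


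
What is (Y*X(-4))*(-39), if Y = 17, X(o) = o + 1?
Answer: 1989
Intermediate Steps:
X(o) = 1 + o
(Y*X(-4))*(-39) = (17*(1 - 4))*(-39) = (17*(-3))*(-39) = -51*(-39) = 1989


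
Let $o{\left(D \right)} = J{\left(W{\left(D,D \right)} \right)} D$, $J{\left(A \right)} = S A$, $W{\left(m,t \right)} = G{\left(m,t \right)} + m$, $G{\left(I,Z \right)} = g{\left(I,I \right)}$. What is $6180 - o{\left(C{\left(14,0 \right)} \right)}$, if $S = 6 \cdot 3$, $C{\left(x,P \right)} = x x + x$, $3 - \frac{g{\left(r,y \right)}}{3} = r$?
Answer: $1559760$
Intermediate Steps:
$g{\left(r,y \right)} = 9 - 3 r$
$C{\left(x,P \right)} = x + x^{2}$ ($C{\left(x,P \right)} = x^{2} + x = x + x^{2}$)
$G{\left(I,Z \right)} = 9 - 3 I$
$S = 18$
$W{\left(m,t \right)} = 9 - 2 m$ ($W{\left(m,t \right)} = \left(9 - 3 m\right) + m = 9 - 2 m$)
$J{\left(A \right)} = 18 A$
$o{\left(D \right)} = D \left(162 - 36 D\right)$ ($o{\left(D \right)} = 18 \left(9 - 2 D\right) D = \left(162 - 36 D\right) D = D \left(162 - 36 D\right)$)
$6180 - o{\left(C{\left(14,0 \right)} \right)} = 6180 - 18 \cdot 14 \left(1 + 14\right) \left(9 - 2 \cdot 14 \left(1 + 14\right)\right) = 6180 - 18 \cdot 14 \cdot 15 \left(9 - 2 \cdot 14 \cdot 15\right) = 6180 - 18 \cdot 210 \left(9 - 420\right) = 6180 - 18 \cdot 210 \left(-411\right) = 6180 - -1553580 = 6180 + 1553580 = 1559760$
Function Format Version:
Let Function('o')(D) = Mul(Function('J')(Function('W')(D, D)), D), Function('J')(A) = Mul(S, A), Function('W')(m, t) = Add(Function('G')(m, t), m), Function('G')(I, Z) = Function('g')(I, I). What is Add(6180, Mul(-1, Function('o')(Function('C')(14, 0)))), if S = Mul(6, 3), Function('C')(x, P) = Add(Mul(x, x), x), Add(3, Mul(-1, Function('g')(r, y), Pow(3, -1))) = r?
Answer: 1559760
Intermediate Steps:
Function('g')(r, y) = Add(9, Mul(-3, r))
Function('C')(x, P) = Add(x, Pow(x, 2)) (Function('C')(x, P) = Add(Pow(x, 2), x) = Add(x, Pow(x, 2)))
Function('G')(I, Z) = Add(9, Mul(-3, I))
S = 18
Function('W')(m, t) = Add(9, Mul(-2, m)) (Function('W')(m, t) = Add(Add(9, Mul(-3, m)), m) = Add(9, Mul(-2, m)))
Function('J')(A) = Mul(18, A)
Function('o')(D) = Mul(D, Add(162, Mul(-36, D))) (Function('o')(D) = Mul(Mul(18, Add(9, Mul(-2, D))), D) = Mul(Add(162, Mul(-36, D)), D) = Mul(D, Add(162, Mul(-36, D))))
Add(6180, Mul(-1, Function('o')(Function('C')(14, 0)))) = Add(6180, Mul(-1, Mul(18, Mul(14, Add(1, 14)), Add(9, Mul(-2, Mul(14, Add(1, 14))))))) = Add(6180, Mul(-1, Mul(18, Mul(14, 15), Add(9, Mul(-2, Mul(14, 15)))))) = Add(6180, Mul(-1, Mul(18, 210, Add(9, Mul(-2, 210))))) = Add(6180, Mul(-1, Mul(18, 210, Add(9, -420)))) = Add(6180, Mul(-1, Mul(18, 210, -411))) = Add(6180, Mul(-1, -1553580)) = Add(6180, 1553580) = 1559760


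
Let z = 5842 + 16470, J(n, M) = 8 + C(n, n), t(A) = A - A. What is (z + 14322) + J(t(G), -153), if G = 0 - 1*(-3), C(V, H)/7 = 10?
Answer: 36712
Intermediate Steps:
C(V, H) = 70 (C(V, H) = 7*10 = 70)
G = 3 (G = 0 + 3 = 3)
t(A) = 0
J(n, M) = 78 (J(n, M) = 8 + 70 = 78)
z = 22312
(z + 14322) + J(t(G), -153) = (22312 + 14322) + 78 = 36634 + 78 = 36712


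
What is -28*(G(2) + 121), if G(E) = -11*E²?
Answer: -2156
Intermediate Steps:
-28*(G(2) + 121) = -28*(-11*2² + 121) = -28*(-11*4 + 121) = -28*(-44 + 121) = -28*77 = -2156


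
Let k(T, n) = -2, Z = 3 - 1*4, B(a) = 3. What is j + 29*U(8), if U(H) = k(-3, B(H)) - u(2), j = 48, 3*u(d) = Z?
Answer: -1/3 ≈ -0.33333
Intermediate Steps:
Z = -1 (Z = 3 - 4 = -1)
u(d) = -1/3 (u(d) = (1/3)*(-1) = -1/3)
U(H) = -5/3 (U(H) = -2 - 1*(-1/3) = -2 + 1/3 = -5/3)
j + 29*U(8) = 48 + 29*(-5/3) = 48 - 145/3 = -1/3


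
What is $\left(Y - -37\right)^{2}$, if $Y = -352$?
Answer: $99225$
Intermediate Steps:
$\left(Y - -37\right)^{2} = \left(-352 - -37\right)^{2} = \left(-352 + \left(-34 + 71\right)\right)^{2} = \left(-352 + 37\right)^{2} = \left(-315\right)^{2} = 99225$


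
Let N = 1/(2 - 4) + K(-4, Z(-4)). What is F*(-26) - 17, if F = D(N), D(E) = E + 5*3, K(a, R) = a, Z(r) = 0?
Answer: -290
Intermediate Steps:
N = -9/2 (N = 1/(2 - 4) - 4 = 1/(-2) - 4 = -1/2 - 4 = -9/2 ≈ -4.5000)
D(E) = 15 + E (D(E) = E + 15 = 15 + E)
F = 21/2 (F = 15 - 9/2 = 21/2 ≈ 10.500)
F*(-26) - 17 = (21/2)*(-26) - 17 = -273 - 17 = -290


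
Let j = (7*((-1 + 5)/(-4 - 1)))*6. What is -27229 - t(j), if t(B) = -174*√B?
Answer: -27229 + 348*I*√210/5 ≈ -27229.0 + 1008.6*I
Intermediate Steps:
j = -168/5 (j = (7*(4/(-5)))*6 = (7*(4*(-⅕)))*6 = (7*(-⅘))*6 = -28/5*6 = -168/5 ≈ -33.600)
-27229 - t(j) = -27229 - (-174)*√(-168/5) = -27229 - (-174)*2*I*√210/5 = -27229 - (-348)*I*√210/5 = -27229 + 348*I*√210/5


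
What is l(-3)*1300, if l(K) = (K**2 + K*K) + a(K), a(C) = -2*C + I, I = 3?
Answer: 35100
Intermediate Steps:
a(C) = 3 - 2*C (a(C) = -2*C + 3 = 3 - 2*C)
l(K) = 3 - 2*K + 2*K**2 (l(K) = (K**2 + K*K) + (3 - 2*K) = (K**2 + K**2) + (3 - 2*K) = 2*K**2 + (3 - 2*K) = 3 - 2*K + 2*K**2)
l(-3)*1300 = (3 - 2*(-3) + 2*(-3)**2)*1300 = (3 + 6 + 2*9)*1300 = (3 + 6 + 18)*1300 = 27*1300 = 35100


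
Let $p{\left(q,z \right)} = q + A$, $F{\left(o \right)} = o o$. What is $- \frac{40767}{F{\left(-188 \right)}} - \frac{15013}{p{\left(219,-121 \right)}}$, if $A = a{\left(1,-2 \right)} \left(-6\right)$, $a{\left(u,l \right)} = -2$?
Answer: $- \frac{540036649}{8164464} \approx -66.145$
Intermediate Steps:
$F{\left(o \right)} = o^{2}$
$A = 12$ ($A = \left(-2\right) \left(-6\right) = 12$)
$p{\left(q,z \right)} = 12 + q$ ($p{\left(q,z \right)} = q + 12 = 12 + q$)
$- \frac{40767}{F{\left(-188 \right)}} - \frac{15013}{p{\left(219,-121 \right)}} = - \frac{40767}{\left(-188\right)^{2}} - \frac{15013}{12 + 219} = - \frac{40767}{35344} - \frac{15013}{231} = - \frac{540036649}{8164464}$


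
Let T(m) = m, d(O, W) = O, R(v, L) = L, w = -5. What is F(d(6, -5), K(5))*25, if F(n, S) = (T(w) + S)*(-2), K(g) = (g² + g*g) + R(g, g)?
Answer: -2500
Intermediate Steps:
K(g) = g + 2*g² (K(g) = (g² + g*g) + g = (g² + g²) + g = 2*g² + g = g + 2*g²)
F(n, S) = 10 - 2*S (F(n, S) = (-5 + S)*(-2) = 10 - 2*S)
F(d(6, -5), K(5))*25 = (10 - 10*(1 + 2*5))*25 = (10 - 10*(1 + 10))*25 = (10 - 10*11)*25 = (10 - 2*55)*25 = (10 - 110)*25 = -100*25 = -2500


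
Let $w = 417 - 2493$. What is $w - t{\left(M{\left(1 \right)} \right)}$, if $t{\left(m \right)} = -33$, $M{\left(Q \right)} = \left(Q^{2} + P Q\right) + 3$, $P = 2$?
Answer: $-2043$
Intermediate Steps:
$M{\left(Q \right)} = 3 + Q^{2} + 2 Q$ ($M{\left(Q \right)} = \left(Q^{2} + 2 Q\right) + 3 = 3 + Q^{2} + 2 Q$)
$w = -2076$ ($w = 417 - 2493 = -2076$)
$w - t{\left(M{\left(1 \right)} \right)} = -2076 - -33 = -2076 + 33 = -2043$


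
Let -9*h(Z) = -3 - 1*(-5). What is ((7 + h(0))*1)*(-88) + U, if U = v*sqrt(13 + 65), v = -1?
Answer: -5368/9 - sqrt(78) ≈ -605.28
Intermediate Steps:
h(Z) = -2/9 (h(Z) = -(-3 - 1*(-5))/9 = -(-3 + 5)/9 = -1/9*2 = -2/9)
U = -sqrt(78) (U = -sqrt(13 + 65) = -sqrt(78) ≈ -8.8318)
((7 + h(0))*1)*(-88) + U = ((7 - 2/9)*1)*(-88) - sqrt(78) = ((61/9)*1)*(-88) - sqrt(78) = (61/9)*(-88) - sqrt(78) = -5368/9 - sqrt(78)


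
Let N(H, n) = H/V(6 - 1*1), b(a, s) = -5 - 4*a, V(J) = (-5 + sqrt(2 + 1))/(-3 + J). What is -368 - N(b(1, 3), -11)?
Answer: -4093/11 - 9*sqrt(3)/11 ≈ -373.51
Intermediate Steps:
V(J) = (-5 + sqrt(3))/(-3 + J)
N(H, n) = H/(-5/2 + sqrt(3)/2) (N(H, n) = H/(((-5 + sqrt(3))/(-3 + (6 - 1*1)))) = H/(((-5 + sqrt(3))/(-3 + (6 - 1)))) = H/(((-5 + sqrt(3))/(-3 + 5))) = H/(((-5 + sqrt(3))/2)) = H/(-5/2 + sqrt(3)/2))
-368 - N(b(1, 3), -11) = -368 - (-5*(-5 - 4*1)/11 - (-5 - 4*1)*sqrt(3)/11) = -368 - (-5*(-5 - 4)/11 - (-5 - 4)*sqrt(3)/11) = -368 - (-5/11*(-9) - 1/11*(-9)*sqrt(3)) = -368 - (45/11 + 9*sqrt(3)/11) = -368 + (-45/11 - 9*sqrt(3)/11) = -4093/11 - 9*sqrt(3)/11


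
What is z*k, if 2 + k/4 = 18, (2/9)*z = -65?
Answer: -18720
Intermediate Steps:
z = -585/2 (z = (9/2)*(-65) = -585/2 ≈ -292.50)
k = 64 (k = -8 + 4*18 = -8 + 72 = 64)
z*k = -585/2*64 = -18720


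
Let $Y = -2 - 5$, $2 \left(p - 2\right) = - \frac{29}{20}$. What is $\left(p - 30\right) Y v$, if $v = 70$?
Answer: $\frac{56301}{4} \approx 14075.0$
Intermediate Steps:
$p = \frac{51}{40}$ ($p = 2 + \frac{\left(-29\right) \frac{1}{20}}{2} = 2 + \frac{1}{2} \left(- \frac{29}{20}\right) = 2 - \frac{29}{40} = \frac{51}{40} \approx 1.275$)
$Y = -7$ ($Y = -2 - 5 = -7$)
$\left(p - 30\right) Y v = \left(\frac{51}{40} - 30\right) \left(-7\right) 70 = \left(- \frac{1149}{40}\right) \left(-7\right) 70 = \frac{8043}{40} \cdot 70 = \frac{56301}{4}$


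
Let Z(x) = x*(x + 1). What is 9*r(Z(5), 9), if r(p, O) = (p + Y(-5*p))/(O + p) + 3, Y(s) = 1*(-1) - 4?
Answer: 426/13 ≈ 32.769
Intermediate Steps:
Y(s) = -5 (Y(s) = -1 - 4 = -5)
Z(x) = x*(1 + x)
r(p, O) = 3 + (-5 + p)/(O + p) (r(p, O) = (p - 5)/(O + p) + 3 = (-5 + p)/(O + p) + 3 = 3 + (-5 + p)/(O + p))
9*r(Z(5), 9) = 9*((-5 + 3*9 + 4*(5*(1 + 5)))/(9 + 5*(1 + 5))) = 9*((-5 + 27 + 4*(5*6))/(9 + 5*6)) = 9*((-5 + 27 + 4*30)/(9 + 30)) = 9*((-5 + 27 + 120)/39) = 9*((1/39)*142) = 9*(142/39) = 426/13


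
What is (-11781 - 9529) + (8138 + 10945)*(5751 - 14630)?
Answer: -169459267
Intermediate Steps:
(-11781 - 9529) + (8138 + 10945)*(5751 - 14630) = -21310 + 19083*(-8879) = -21310 - 169437957 = -169459267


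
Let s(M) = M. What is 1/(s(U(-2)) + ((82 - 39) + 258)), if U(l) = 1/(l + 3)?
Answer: 1/302 ≈ 0.0033113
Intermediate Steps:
U(l) = 1/(3 + l)
1/(s(U(-2)) + ((82 - 39) + 258)) = 1/(1/(3 - 2) + ((82 - 39) + 258)) = 1/(1/1 + (43 + 258)) = 1/(1 + 301) = 1/302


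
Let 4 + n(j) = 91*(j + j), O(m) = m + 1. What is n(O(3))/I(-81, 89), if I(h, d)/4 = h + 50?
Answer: -181/31 ≈ -5.8387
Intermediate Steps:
O(m) = 1 + m
I(h, d) = 200 + 4*h (I(h, d) = 4*(h + 50) = 4*(50 + h) = 200 + 4*h)
n(j) = -4 + 182*j (n(j) = -4 + 91*(j + j) = -4 + 91*(2*j) = -4 + 182*j)
n(O(3))/I(-81, 89) = (-4 + 182*(1 + 3))/(200 + 4*(-81)) = (-4 + 182*4)/(200 - 324) = (-4 + 728)/(-124) = 724*(-1/124) = -181/31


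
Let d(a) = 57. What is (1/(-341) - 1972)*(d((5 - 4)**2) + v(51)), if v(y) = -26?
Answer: -672453/11 ≈ -61132.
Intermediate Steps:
(1/(-341) - 1972)*(d((5 - 4)**2) + v(51)) = (1/(-341) - 1972)*(57 - 26) = (-1/341 - 1972)*31 = -672453/341*31 = -672453/11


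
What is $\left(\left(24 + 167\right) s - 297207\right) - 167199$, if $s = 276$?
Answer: $-411690$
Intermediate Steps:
$\left(\left(24 + 167\right) s - 297207\right) - 167199 = \left(\left(24 + 167\right) 276 - 297207\right) - 167199 = \left(191 \cdot 276 - 297207\right) - 167199 = \left(52716 - 297207\right) - 167199 = -244491 - 167199 = -411690$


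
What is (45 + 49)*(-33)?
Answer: -3102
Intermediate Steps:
(45 + 49)*(-33) = 94*(-33) = -3102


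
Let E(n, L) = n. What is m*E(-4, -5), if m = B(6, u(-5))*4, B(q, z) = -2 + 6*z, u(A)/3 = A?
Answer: 1472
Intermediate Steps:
u(A) = 3*A
m = -368 (m = (-2 + 6*(3*(-5)))*4 = (-2 + 6*(-15))*4 = (-2 - 90)*4 = -92*4 = -368)
m*E(-4, -5) = -368*(-4) = 1472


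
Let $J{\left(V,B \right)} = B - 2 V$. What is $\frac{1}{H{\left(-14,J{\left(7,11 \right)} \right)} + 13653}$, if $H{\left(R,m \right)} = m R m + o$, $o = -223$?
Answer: $\frac{1}{13304} \approx 7.5165 \cdot 10^{-5}$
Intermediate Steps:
$H{\left(R,m \right)} = -223 + R m^{2}$ ($H{\left(R,m \right)} = m R m - 223 = R m m - 223 = R m^{2} - 223 = -223 + R m^{2}$)
$\frac{1}{H{\left(-14,J{\left(7,11 \right)} \right)} + 13653} = \frac{1}{\left(-223 - 14 \left(11 - 14\right)^{2}\right) + 13653} = \frac{1}{\left(-223 - 14 \left(-3\right)^{2}\right) + 13653} = \frac{1}{\left(-223 - 126\right) + 13653} = \frac{1}{-349 + 13653} = \frac{1}{13304}$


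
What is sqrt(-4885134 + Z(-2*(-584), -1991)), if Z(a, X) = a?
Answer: I*sqrt(4883966) ≈ 2210.0*I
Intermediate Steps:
sqrt(-4885134 + Z(-2*(-584), -1991)) = sqrt(-4885134 - 2*(-584)) = sqrt(-4885134 + 1168) = sqrt(-4883966) = I*sqrt(4883966)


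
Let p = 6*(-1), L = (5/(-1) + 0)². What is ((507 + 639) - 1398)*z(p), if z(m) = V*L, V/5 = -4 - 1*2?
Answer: 189000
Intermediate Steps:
L = 25 (L = (5*(-1) + 0)² = (-5 + 0)² = (-5)² = 25)
V = -30 (V = 5*(-4 - 1*2) = 5*(-4 - 2) = 5*(-6) = -30)
p = -6
z(m) = -750 (z(m) = -30*25 = -750)
((507 + 639) - 1398)*z(p) = ((507 + 639) - 1398)*(-750) = (1146 - 1398)*(-750) = -252*(-750) = 189000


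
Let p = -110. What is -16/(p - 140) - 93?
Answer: -11617/125 ≈ -92.936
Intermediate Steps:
-16/(p - 140) - 93 = -16/(-110 - 140) - 93 = -16/(-250) - 93 = -16*(-1/250) - 93 = 8/125 - 93 = -11617/125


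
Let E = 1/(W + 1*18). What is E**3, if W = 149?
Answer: 1/4657463 ≈ 2.1471e-7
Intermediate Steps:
E = 1/167 (E = 1/(149 + 1*18) = 1/(149 + 18) = 1/167 ≈ 0.0059880)
E**3 = (1/167)**3 = 1/4657463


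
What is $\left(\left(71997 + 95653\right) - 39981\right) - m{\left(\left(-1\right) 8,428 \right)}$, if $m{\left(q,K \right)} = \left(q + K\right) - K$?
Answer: $127677$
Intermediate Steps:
$m{\left(q,K \right)} = q$ ($m{\left(q,K \right)} = \left(K + q\right) - K = q$)
$\left(\left(71997 + 95653\right) - 39981\right) - m{\left(\left(-1\right) 8,428 \right)} = \left(\left(71997 + 95653\right) - 39981\right) - \left(-1\right) 8 = \left(167650 - 39981\right) - -8 = 127669 + 8 = 127677$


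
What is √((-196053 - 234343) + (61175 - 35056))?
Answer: I*√404277 ≈ 635.83*I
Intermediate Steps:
√((-196053 - 234343) + (61175 - 35056)) = √(-430396 + 26119) = √(-404277) = I*√404277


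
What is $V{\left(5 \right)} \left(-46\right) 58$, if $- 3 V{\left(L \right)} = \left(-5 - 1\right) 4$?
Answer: $-21344$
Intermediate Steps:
$V{\left(L \right)} = 8$ ($V{\left(L \right)} = - \frac{\left(-5 - 1\right) 4}{3} = - \frac{\left(-6\right) 4}{3} = \left(- \frac{1}{3}\right) \left(-24\right) = 8$)
$V{\left(5 \right)} \left(-46\right) 58 = 8 \left(-46\right) 58 = \left(-368\right) 58 = -21344$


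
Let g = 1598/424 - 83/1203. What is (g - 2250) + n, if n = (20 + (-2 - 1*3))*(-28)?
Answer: -680002519/255036 ≈ -2666.3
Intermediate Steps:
n = -420 (n = (20 + (-2 - 3))*(-28) = (20 - 5)*(-28) = 15*(-28) = -420)
g = 943601/255036 (g = 1598*(1/424) - 83*1/1203 = 799/212 - 83/1203 = 943601/255036 ≈ 3.6999)
(g - 2250) + n = (943601/255036 - 2250) - 420 = -572887399/255036 - 420 = -680002519/255036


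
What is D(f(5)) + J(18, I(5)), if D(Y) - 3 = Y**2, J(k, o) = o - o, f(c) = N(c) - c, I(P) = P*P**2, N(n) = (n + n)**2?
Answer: 9028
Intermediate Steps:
N(n) = 4*n**2 (N(n) = (2*n)**2 = 4*n**2)
I(P) = P**3
f(c) = -c + 4*c**2 (f(c) = 4*c**2 - c = -c + 4*c**2)
J(k, o) = 0
D(Y) = 3 + Y**2
D(f(5)) + J(18, I(5)) = (3 + (5*(-1 + 4*5))**2) + 0 = (3 + (5*(-1 + 20))**2) + 0 = (3 + (5*19)**2) + 0 = (3 + 95**2) + 0 = (3 + 9025) + 0 = 9028 + 0 = 9028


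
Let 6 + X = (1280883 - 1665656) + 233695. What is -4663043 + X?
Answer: -4814127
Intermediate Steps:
X = -151084 (X = -6 + ((1280883 - 1665656) + 233695) = -6 + (-384773 + 233695) = -6 - 151078 = -151084)
-4663043 + X = -4663043 - 151084 = -4814127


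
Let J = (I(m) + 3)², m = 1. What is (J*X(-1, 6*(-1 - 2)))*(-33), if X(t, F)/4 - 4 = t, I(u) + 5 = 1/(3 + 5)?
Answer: -22275/16 ≈ -1392.2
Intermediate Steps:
I(u) = -39/8 (I(u) = -5 + 1/(3 + 5) = -5 + 1/8 = -5 + ⅛ = -39/8)
X(t, F) = 16 + 4*t
J = 225/64 (J = (-39/8 + 3)² = (-15/8)² = 225/64 ≈ 3.5156)
(J*X(-1, 6*(-1 - 2)))*(-33) = (225*(16 + 4*(-1))/64)*(-33) = (225*(16 - 4)/64)*(-33) = ((225/64)*12)*(-33) = (675/16)*(-33) = -22275/16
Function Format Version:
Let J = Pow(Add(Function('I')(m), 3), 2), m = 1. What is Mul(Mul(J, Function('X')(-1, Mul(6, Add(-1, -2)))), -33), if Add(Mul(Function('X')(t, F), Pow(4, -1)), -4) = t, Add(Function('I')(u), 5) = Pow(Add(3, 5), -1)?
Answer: Rational(-22275, 16) ≈ -1392.2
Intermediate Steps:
Function('I')(u) = Rational(-39, 8) (Function('I')(u) = Add(-5, Pow(Add(3, 5), -1)) = Add(-5, Pow(8, -1)) = Add(-5, Rational(1, 8)) = Rational(-39, 8))
Function('X')(t, F) = Add(16, Mul(4, t))
J = Rational(225, 64) (J = Pow(Add(Rational(-39, 8), 3), 2) = Pow(Rational(-15, 8), 2) = Rational(225, 64) ≈ 3.5156)
Mul(Mul(J, Function('X')(-1, Mul(6, Add(-1, -2)))), -33) = Mul(Mul(Rational(225, 64), Add(16, Mul(4, -1))), -33) = Mul(Mul(Rational(225, 64), Add(16, -4)), -33) = Mul(Mul(Rational(225, 64), 12), -33) = Mul(Rational(675, 16), -33) = Rational(-22275, 16)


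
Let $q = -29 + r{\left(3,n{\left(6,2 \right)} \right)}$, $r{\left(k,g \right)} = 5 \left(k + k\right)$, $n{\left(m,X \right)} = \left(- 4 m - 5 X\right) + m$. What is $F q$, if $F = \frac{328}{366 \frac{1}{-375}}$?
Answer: $- \frac{20500}{61} \approx -336.07$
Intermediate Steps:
$n{\left(m,X \right)} = - 5 X - 3 m$ ($n{\left(m,X \right)} = \left(- 5 X - 4 m\right) + m = - 5 X - 3 m$)
$r{\left(k,g \right)} = 10 k$ ($r{\left(k,g \right)} = 5 \cdot 2 k = 10 k$)
$q = 1$ ($q = -29 + 10 \cdot 3 = -29 + 30 = 1$)
$F = - \frac{20500}{61}$ ($F = \frac{328}{366 \left(- \frac{1}{375}\right)} = \frac{328}{- \frac{122}{125}} = 328 \left(- \frac{125}{122}\right) = - \frac{20500}{61} \approx -336.07$)
$F q = \left(- \frac{20500}{61}\right) 1 = - \frac{20500}{61}$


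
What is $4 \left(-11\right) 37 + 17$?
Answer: $-1611$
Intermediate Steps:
$4 \left(-11\right) 37 + 17 = \left(-44\right) 37 + 17 = -1628 + 17 = -1611$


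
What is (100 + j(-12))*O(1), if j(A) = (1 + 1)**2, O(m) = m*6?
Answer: 624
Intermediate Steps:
O(m) = 6*m
j(A) = 4 (j(A) = 2**2 = 4)
(100 + j(-12))*O(1) = (100 + 4)*(6*1) = 104*6 = 624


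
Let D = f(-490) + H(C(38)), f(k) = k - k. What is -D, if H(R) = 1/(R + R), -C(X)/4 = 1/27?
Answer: 27/8 ≈ 3.3750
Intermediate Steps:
C(X) = -4/27
H(R) = 1/(2*R)
f(k) = 0
D = -27/8 (D = 0 + 1/(2*(-4/27)) = 0 + (½)*(-27/4) = 0 - 27/8 = -27/8 ≈ -3.3750)
-D = -1*(-27/8) = 27/8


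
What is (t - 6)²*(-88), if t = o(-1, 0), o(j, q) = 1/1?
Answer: -2200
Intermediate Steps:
o(j, q) = 1
t = 1
(t - 6)²*(-88) = (1 - 6)²*(-88) = (-5)²*(-88) = 25*(-88) = -2200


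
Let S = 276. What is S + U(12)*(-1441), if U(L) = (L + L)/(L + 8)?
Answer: -7266/5 ≈ -1453.2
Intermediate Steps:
U(L) = 2*L/(8 + L) (U(L) = (2*L)/(8 + L) = 2*L/(8 + L))
S + U(12)*(-1441) = 276 + (2*12/(8 + 12))*(-1441) = 276 + (2*12/20)*(-1441) = 276 + (2*12*(1/20))*(-1441) = 276 + (6/5)*(-1441) = 276 - 8646/5 = -7266/5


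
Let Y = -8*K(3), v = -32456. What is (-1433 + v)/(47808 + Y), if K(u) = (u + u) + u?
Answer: -33889/47736 ≈ -0.70993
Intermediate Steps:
K(u) = 3*u (K(u) = 2*u + u = 3*u)
Y = -72 (Y = -24*3 = -8*9 = -72)
(-1433 + v)/(47808 + Y) = (-1433 - 32456)/(47808 - 72) = -33889/47736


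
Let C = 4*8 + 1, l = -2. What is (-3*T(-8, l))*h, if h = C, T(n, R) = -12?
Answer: 1188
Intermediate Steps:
C = 33 (C = 32 + 1 = 33)
h = 33
(-3*T(-8, l))*h = -3*(-12)*33 = 36*33 = 1188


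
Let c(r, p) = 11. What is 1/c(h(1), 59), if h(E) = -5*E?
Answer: 1/11 ≈ 0.090909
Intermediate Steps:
1/c(h(1), 59) = 1/11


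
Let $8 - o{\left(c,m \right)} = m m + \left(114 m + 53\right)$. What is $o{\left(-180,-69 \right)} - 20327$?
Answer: $-17267$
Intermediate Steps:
$o{\left(c,m \right)} = -45 - m^{2} - 114 m$ ($o{\left(c,m \right)} = 8 - \left(m m + \left(114 m + 53\right)\right) = 8 - \left(m^{2} + \left(53 + 114 m\right)\right) = 8 - \left(53 + m^{2} + 114 m\right) = -45 - m^{2} - 114 m$)
$o{\left(-180,-69 \right)} - 20327 = \left(-45 - \left(-69\right)^{2} - -7866\right) - 20327 = \left(-45 - 4761 + 7866\right) - 20327 = 3060 - 20327 = -17267$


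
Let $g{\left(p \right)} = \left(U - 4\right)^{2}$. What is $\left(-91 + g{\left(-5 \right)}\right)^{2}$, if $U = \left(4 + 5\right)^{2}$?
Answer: $34082244$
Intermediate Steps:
$U = 81$ ($U = 9^{2} = 81$)
$g{\left(p \right)} = 5929$ ($g{\left(p \right)} = \left(81 - 4\right)^{2} = 77^{2} = 5929$)
$\left(-91 + g{\left(-5 \right)}\right)^{2} = \left(-91 + 5929\right)^{2} = 5838^{2} = 34082244$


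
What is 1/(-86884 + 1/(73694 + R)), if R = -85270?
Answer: -11576/1005769185 ≈ -1.1510e-5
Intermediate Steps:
1/(-86884 + 1/(73694 + R)) = 1/(-86884 + 1/(73694 - 85270)) = 1/(-86884 + 1/(-11576)) = 1/(-86884 - 1/11576) = 1/(-1005769185/11576) = -11576/1005769185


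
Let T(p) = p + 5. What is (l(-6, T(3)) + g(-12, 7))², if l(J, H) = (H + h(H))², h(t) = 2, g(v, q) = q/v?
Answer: 1423249/144 ≈ 9883.7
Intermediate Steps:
T(p) = 5 + p
l(J, H) = (2 + H)² (l(J, H) = (H + 2)² = (2 + H)²)
(l(-6, T(3)) + g(-12, 7))² = ((2 + (5 + 3))² + 7/(-12))² = ((2 + 8)² + 7*(-1/12))² = (10² - 7/12)² = (100 - 7/12)² = (1193/12)² = 1423249/144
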